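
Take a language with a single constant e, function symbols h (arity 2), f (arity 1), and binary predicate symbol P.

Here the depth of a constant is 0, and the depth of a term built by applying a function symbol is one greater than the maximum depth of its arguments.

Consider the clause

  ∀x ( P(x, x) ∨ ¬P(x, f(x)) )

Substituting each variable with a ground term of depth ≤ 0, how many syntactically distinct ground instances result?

Ground terms of depth ≤ 0:
  Let N_k = |{terms of depth ≤ k}|. Then N_0 = 1 and N_k = 1 + N_{k-1}^2 + N_{k-1} for k ≥ 1 (one summand per function symbol, arity giving the exponent).
  N_0 = 1
  Explicitly: e.
So there is exactly 1 ground term available for substitution.
The variable x ranges independently over the available ground terms, and distinct assignments produce distinct instances.
Number of ground instances = 1.

1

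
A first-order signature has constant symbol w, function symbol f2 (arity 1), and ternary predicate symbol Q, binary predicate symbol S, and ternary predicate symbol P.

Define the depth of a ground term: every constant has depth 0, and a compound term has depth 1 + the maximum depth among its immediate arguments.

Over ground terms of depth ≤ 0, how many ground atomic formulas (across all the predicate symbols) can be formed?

3

First count ground terms of depth ≤ 0.
If N_k denotes the number of depth-≤k ground terms, the 1 constant gives N_0 = 1, and each function symbol of arity r contributes N_{k-1}^r new terms at level k: N_k = 1 + N_{k-1}.
N_0 = 1
So |H| = 1.
Ground atoms are formed by filling each argument slot of a predicate with a term from H, so an r-ary predicate gives |H|^r atoms:
  Q: 1^3 = 1;  S: 1^2 = 1;  P: 1^3 = 1
Total ground atoms: 1 + 1 + 1 = 3.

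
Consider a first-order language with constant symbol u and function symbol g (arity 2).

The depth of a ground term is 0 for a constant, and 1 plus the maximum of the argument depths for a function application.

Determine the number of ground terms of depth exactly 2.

Let N_k count ground terms of depth at most k. Each non-constant term of depth ≤ k is some function symbol applied to depth-≤(k−1) arguments, giving N_k = 1 + N_{k-1}^2.
N_0 = 1
N_1 = 1 + 1^2 = 2
N_2 = 1 + 2^2 = 5
Terms of depth exactly 2: N_2 − N_1 = 5 − 2 = 3.

3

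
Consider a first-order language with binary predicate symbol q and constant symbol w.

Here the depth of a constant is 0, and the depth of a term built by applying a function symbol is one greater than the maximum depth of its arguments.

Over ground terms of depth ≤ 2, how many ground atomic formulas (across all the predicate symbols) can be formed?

First count ground terms of depth ≤ 2.
With no function symbols every ground term is a constant, so there is exactly 1 ground term at every depth bound.
N_0 = 1
N_1 = 1
N_2 = 1
Explicitly: w.
So |H| = 1.
For each predicate symbol, the number of ground atoms is |H| raised to its arity; summing:
  q: 1^2 = 1
Total ground atoms: 1.

1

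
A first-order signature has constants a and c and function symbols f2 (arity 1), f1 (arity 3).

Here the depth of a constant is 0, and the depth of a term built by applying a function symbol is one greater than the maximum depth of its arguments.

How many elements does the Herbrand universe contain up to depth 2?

1742

If N_k denotes the number of depth-≤k ground terms, the 2 constants give N_0 = 2, and each function symbol of arity r contributes N_{k-1}^r new terms at level k: N_k = 2 + N_{k-1} + N_{k-1}^3.
N_0 = 2
N_1 = 2 + 2 + 2^3 = 12
N_2 = 2 + 12 + 12^3 = 1742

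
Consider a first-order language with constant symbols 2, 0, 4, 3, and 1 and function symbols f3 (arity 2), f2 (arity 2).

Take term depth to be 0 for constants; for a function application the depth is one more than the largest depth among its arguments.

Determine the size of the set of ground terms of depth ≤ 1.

55

Let N_k count ground terms of depth at most k. Each non-constant term of depth ≤ k is some function symbol applied to depth-≤(k−1) arguments, giving N_k = 5 + N_{k-1}^2 + N_{k-1}^2.
N_0 = 5
N_1 = 5 + 5^2 + 5^2 = 55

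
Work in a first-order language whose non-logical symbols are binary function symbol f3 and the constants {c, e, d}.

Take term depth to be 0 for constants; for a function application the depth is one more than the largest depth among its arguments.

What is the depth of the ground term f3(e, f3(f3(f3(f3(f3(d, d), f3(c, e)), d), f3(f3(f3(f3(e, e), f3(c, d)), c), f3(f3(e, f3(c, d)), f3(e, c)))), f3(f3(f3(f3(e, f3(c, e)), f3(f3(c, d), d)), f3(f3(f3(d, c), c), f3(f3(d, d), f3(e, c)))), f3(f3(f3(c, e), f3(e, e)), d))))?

depth(f3(d, d)) = 1 + max(0, 0) = 1
depth(f3(c, e)) = 1 + max(0, 0) = 1
depth(f3(f3(d, d), f3(c, e))) = 1 + max(1, 1) = 2
depth(f3(f3(f3(d, d), f3(c, e)), d)) = 1 + max(2, 0) = 3
depth(f3(e, e)) = 1 + max(0, 0) = 1
depth(f3(c, d)) = 1 + max(0, 0) = 1
depth(f3(f3(e, e), f3(c, d))) = 1 + max(1, 1) = 2
depth(f3(f3(f3(e, e), f3(c, d)), c)) = 1 + max(2, 0) = 3
depth(f3(e, f3(c, d))) = 1 + max(0, 1) = 2
depth(f3(e, c)) = 1 + max(0, 0) = 1
depth(f3(f3(e, f3(c, d)), f3(e, c))) = 1 + max(2, 1) = 3
depth(f3(f3(f3(f3(e, e), f3(c, d)), c), f3(f3(e, f3(c, d)), f3(e, c)))) = 1 + max(3, 3) = 4
depth(f3(f3(f3(f3(d, d), f3(c, e)), d), f3(f3(f3(f3(e, e), f3(c, d)), c), f3(f3(e, f3(c, d)), f3(e, c))))) = 1 + max(3, 4) = 5
depth(f3(e, f3(c, e))) = 1 + max(0, 1) = 2
depth(f3(f3(c, d), d)) = 1 + max(1, 0) = 2
depth(f3(f3(e, f3(c, e)), f3(f3(c, d), d))) = 1 + max(2, 2) = 3
depth(f3(d, c)) = 1 + max(0, 0) = 1
depth(f3(f3(d, c), c)) = 1 + max(1, 0) = 2
depth(f3(f3(d, d), f3(e, c))) = 1 + max(1, 1) = 2
depth(f3(f3(f3(d, c), c), f3(f3(d, d), f3(e, c)))) = 1 + max(2, 2) = 3
depth(f3(f3(f3(e, f3(c, e)), f3(f3(c, d), d)), f3(f3(f3(d, c), c), f3(f3(d, d), f3(e, c))))) = 1 + max(3, 3) = 4
depth(f3(f3(c, e), f3(e, e))) = 1 + max(1, 1) = 2
depth(f3(f3(f3(c, e), f3(e, e)), d)) = 1 + max(2, 0) = 3
depth(f3(f3(f3(f3(e, f3(c, e)), f3(f3(c, d), d)), f3(f3(f3(d, c), c), f3(f3(d, d), f3(e, c)))), f3(f3(f3(c, e), f3(e, e)), d))) = 1 + max(4, 3) = 5
depth(f3(f3(f3(f3(f3(d, d), f3(c, e)), d), f3(f3(f3(f3(e, e), f3(c, d)), c), f3(f3(e, f3(c, d)), f3(e, c)))), f3(f3(f3(f3(e, f3(c, e)), f3(f3(c, d), d)), f3(f3(f3(d, c), c), f3(f3(d, d), f3(e, c)))), f3(f3(f3(c, e), f3(e, e)), d)))) = 1 + max(5, 5) = 6
depth(f3(e, f3(f3(f3(f3(f3(d, d), f3(c, e)), d), f3(f3(f3(f3(e, e), f3(c, d)), c), f3(f3(e, f3(c, d)), f3(e, c)))), f3(f3(f3(f3(e, f3(c, e)), f3(f3(c, d), d)), f3(f3(f3(d, c), c), f3(f3(d, d), f3(e, c)))), f3(f3(f3(c, e), f3(e, e)), d))))) = 1 + max(0, 6) = 7

7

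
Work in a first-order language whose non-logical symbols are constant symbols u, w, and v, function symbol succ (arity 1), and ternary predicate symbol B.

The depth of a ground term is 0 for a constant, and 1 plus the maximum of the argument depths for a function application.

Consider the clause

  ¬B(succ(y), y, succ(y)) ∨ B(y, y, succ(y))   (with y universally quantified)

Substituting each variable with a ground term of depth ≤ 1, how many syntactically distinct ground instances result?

6

Ground terms of depth ≤ 1:
  Let N_k count ground terms of depth at most k. Each non-constant term of depth ≤ k is some function symbol applied to depth-≤(k−1) arguments, giving N_k = 3 + N_{k-1}.
  N_0 = 3
  N_1 = 3 + 3 = 6
  Explicitly: u, w, v, succ(u), succ(w), succ(v).
So there are 6 ground terms available for substitution.
There is 1 variable to instantiate (y),  occurring in at least one literal, so different choices give different ground instances.
Number of ground instances = 6.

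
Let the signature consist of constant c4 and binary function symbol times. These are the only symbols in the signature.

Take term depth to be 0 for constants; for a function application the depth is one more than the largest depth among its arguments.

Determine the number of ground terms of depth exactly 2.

Write N_k for the number of ground terms of depth ≤ k. A term of depth ≤ k is either a constant or a function symbol applied to arguments of depth ≤ k−1, so N_k = 1 + N_{k-1}^2.
N_0 = 1
N_1 = 1 + 1^2 = 2
N_2 = 1 + 2^2 = 5
Terms of depth exactly 2: N_2 − N_1 = 5 − 2 = 3.

3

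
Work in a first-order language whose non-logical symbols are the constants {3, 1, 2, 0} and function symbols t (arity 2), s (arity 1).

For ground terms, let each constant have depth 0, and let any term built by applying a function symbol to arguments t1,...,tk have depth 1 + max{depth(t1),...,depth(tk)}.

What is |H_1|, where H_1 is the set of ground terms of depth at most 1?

24

Count level by level. With function symbols t/2, s/1, the terms of depth ≤ k are the 4 constants together with each function applied to depth-≤(k−1) tuples, so N_k = 4 + N_{k-1}^2 + N_{k-1}.
N_0 = 4
N_1 = 4 + 4^2 + 4 = 24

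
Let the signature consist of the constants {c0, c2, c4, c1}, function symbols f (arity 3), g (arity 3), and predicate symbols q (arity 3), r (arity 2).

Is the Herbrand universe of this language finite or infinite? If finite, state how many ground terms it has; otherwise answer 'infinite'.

infinite

The signature has at least one function symbol (f, arity 3) and at least one constant (c0).
Iterating f gives infinitely many distinct ground terms: c0, f(c0, c0, c0), f(f(c0, c0, c0), f(c0, c0, c0), f(c0, c0, c0)), ...
So the Herbrand universe is infinite.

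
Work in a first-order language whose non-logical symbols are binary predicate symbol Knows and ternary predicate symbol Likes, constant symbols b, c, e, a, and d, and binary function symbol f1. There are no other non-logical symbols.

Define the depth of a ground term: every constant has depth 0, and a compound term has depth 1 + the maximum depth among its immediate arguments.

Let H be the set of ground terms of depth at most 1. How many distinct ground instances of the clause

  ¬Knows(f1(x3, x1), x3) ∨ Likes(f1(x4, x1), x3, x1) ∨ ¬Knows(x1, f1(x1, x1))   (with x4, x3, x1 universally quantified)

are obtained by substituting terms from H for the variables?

27000

Ground terms of depth ≤ 1:
  If N_k denotes the number of depth-≤k ground terms, the 5 constants give N_0 = 5, and each function symbol of arity r contributes N_{k-1}^r new terms at level k: N_k = 5 + N_{k-1}^2.
  N_0 = 5
  N_1 = 5 + 5^2 = 30
So there are 30 ground terms available for substitution.
There are 3 variables to instantiate (x4, x3, x1), each occurring in at least one literal, so different choices give different ground instances.
Number of ground instances = 30^3 = 27000.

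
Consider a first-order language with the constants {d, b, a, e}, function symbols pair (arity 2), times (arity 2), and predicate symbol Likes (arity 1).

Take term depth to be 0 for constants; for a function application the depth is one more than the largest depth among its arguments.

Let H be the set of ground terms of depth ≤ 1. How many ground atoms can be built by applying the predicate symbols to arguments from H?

First count ground terms of depth ≤ 1.
Let N_k count ground terms of depth at most k. Each non-constant term of depth ≤ k is some function symbol applied to depth-≤(k−1) arguments, giving N_k = 4 + N_{k-1}^2 + N_{k-1}^2.
N_0 = 4
N_1 = 4 + 4^2 + 4^2 = 36
So |H| = 36.
A ground atom is a predicate applied to a tuple of terms from H, so the count is the sum over predicates of |H|^arity:
  Likes: 36
Total ground atoms: 36.

36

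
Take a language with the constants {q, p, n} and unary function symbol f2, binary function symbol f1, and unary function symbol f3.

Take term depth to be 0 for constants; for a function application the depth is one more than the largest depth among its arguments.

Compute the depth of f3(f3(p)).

depth(f3(p)) = 1 + depth(p) = 1 + 0 = 1
depth(f3(f3(p))) = 1 + depth(f3(p)) = 1 + 1 = 2

2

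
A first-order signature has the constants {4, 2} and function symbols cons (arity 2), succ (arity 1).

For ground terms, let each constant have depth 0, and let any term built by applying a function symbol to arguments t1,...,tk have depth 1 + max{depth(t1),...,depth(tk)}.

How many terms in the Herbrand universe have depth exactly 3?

5478

Count level by level. With function symbols cons/2, succ/1, the terms of depth ≤ k are the 2 constants together with each function applied to depth-≤(k−1) tuples, so N_k = 2 + N_{k-1}^2 + N_{k-1}.
N_0 = 2
N_1 = 2 + 2^2 + 2 = 8
N_2 = 2 + 8^2 + 8 = 74
N_3 = 2 + 74^2 + 74 = 5552
Terms of depth exactly 3: N_3 − N_2 = 5552 − 74 = 5478.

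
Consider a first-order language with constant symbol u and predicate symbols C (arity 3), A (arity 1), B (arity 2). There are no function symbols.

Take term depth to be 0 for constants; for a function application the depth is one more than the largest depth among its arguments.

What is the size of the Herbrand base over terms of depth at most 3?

First count ground terms of depth ≤ 3.
With no function symbols every ground term is a constant, so there is exactly 1 ground term at every depth bound.
N_0 = 1
N_1 = 1
N_2 = 1
N_3 = 1
Explicitly: u.
So |H| = 1.
Ground atoms are formed by filling each argument slot of a predicate with a term from H, so an r-ary predicate gives |H|^r atoms:
  C: 1^3 = 1;  A: 1;  B: 1^2 = 1
Total ground atoms: 1 + 1 + 1 = 3.

3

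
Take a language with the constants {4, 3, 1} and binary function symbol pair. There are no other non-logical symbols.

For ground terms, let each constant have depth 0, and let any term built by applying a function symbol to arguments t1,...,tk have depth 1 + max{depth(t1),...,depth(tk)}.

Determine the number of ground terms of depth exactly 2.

135

Count level by level. With function symbols pair/2, the terms of depth ≤ k are the 3 constants together with each function applied to depth-≤(k−1) tuples, so N_k = 3 + N_{k-1}^2.
N_0 = 3
N_1 = 3 + 3^2 = 12
N_2 = 3 + 12^2 = 147
Terms of depth exactly 2: N_2 − N_1 = 147 − 12 = 135.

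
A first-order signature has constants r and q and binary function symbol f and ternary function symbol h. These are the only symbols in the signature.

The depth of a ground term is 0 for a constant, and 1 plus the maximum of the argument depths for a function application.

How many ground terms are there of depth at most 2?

2942

Write N_k for the number of ground terms of depth ≤ k. A term of depth ≤ k is either a constant or a function symbol applied to arguments of depth ≤ k−1, so N_k = 2 + N_{k-1}^2 + N_{k-1}^3.
N_0 = 2
N_1 = 2 + 2^2 + 2^3 = 14
N_2 = 2 + 14^2 + 14^3 = 2942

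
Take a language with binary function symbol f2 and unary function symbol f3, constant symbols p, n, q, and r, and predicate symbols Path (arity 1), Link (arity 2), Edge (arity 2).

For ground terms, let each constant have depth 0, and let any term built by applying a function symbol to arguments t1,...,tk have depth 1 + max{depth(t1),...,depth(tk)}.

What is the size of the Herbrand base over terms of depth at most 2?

First count ground terms of depth ≤ 2.
Write N_k for the number of ground terms of depth ≤ k. A term of depth ≤ k is either a constant or a function symbol applied to arguments of depth ≤ k−1, so N_k = 4 + N_{k-1}^2 + N_{k-1}.
N_0 = 4
N_1 = 4 + 4^2 + 4 = 24
N_2 = 4 + 24^2 + 24 = 604
So |H| = 604.
A ground atom is a predicate applied to a tuple of terms from H, so the count is the sum over predicates of |H|^arity:
  Path: 604;  Link: 604^2 = 364816;  Edge: 604^2 = 364816
Total ground atoms: 604 + 364816 + 364816 = 730236.

730236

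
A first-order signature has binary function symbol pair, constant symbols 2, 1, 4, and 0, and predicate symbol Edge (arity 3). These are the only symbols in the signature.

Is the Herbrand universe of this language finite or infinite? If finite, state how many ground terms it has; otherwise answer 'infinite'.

infinite

The signature has at least one function symbol (pair, arity 2) and at least one constant (2).
Iterating pair gives infinitely many distinct ground terms: 2, pair(2, 2), pair(pair(2, 2), pair(2, 2)), ...
So the Herbrand universe is infinite.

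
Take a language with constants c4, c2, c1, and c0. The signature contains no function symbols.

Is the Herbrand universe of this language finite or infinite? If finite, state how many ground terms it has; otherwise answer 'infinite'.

There are no function symbols, so every ground term is one of the 4 constants.
The Herbrand universe is {c4, c2, c1, c0}, which is finite with 4 elements.

4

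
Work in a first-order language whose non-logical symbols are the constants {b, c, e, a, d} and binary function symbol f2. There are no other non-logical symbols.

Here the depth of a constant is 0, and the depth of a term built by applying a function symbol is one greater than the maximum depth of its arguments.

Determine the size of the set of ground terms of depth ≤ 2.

905

If N_k denotes the number of depth-≤k ground terms, the 5 constants give N_0 = 5, and each function symbol of arity r contributes N_{k-1}^r new terms at level k: N_k = 5 + N_{k-1}^2.
N_0 = 5
N_1 = 5 + 5^2 = 30
N_2 = 5 + 30^2 = 905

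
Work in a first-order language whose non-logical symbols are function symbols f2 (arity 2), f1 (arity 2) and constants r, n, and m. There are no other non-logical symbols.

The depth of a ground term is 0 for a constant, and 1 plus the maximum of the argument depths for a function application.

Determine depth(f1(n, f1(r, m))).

2

depth(f1(r, m)) = 1 + max(0, 0) = 1
depth(f1(n, f1(r, m))) = 1 + max(0, 1) = 2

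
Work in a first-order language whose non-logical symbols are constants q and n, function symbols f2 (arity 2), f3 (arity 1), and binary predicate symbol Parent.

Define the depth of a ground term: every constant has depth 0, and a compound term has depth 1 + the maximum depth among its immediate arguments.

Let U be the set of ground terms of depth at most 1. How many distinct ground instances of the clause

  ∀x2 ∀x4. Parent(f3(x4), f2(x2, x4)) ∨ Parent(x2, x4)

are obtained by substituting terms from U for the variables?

Ground terms of depth ≤ 1:
  Let N_k count ground terms of depth at most k. Each non-constant term of depth ≤ k is some function symbol applied to depth-≤(k−1) arguments, giving N_k = 2 + N_{k-1}^2 + N_{k-1}.
  N_0 = 2
  N_1 = 2 + 2^2 + 2 = 8
  Explicitly: q, n, f2(q, q), f2(q, n), f2(n, q), f2(n, n), f3(q), f3(n).
So there are 8 ground terms available for substitution.
Each of x2, x4 ranges independently over the available ground terms, and distinct assignments produce distinct instances.
Number of ground instances = 8^2 = 64.

64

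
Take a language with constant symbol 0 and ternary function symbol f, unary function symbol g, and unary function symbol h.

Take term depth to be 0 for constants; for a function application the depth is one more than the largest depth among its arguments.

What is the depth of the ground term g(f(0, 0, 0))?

2

depth(f(0, 0, 0)) = 1 + max(0, 0, 0) = 1
depth(g(f(0, 0, 0))) = 1 + depth(f(0, 0, 0)) = 1 + 1 = 2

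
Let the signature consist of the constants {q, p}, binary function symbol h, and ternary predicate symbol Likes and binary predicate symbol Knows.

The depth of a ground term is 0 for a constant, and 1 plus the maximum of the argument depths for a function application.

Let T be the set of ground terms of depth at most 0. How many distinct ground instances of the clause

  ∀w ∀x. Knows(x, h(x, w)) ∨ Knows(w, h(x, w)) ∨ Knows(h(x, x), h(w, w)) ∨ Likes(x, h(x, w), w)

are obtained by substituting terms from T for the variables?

4

Ground terms of depth ≤ 0:
  Let N_k count ground terms of depth at most k. Each non-constant term of depth ≤ k is some function symbol applied to depth-≤(k−1) arguments, giving N_k = 2 + N_{k-1}^2.
  N_0 = 2
  Explicitly: q, p.
So there are 2 ground terms available for substitution.
The clause has 2 distinct variables (w, x), each appearing in the body. In the free term algebra distinct substitutions yield syntactically distinct ground instances.
Number of ground instances = 2^2 = 4.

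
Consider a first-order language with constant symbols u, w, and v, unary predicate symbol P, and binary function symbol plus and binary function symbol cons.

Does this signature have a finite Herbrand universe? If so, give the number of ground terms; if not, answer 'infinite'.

infinite

The signature has at least one function symbol (plus, arity 2) and at least one constant (u).
Iterating plus gives infinitely many distinct ground terms: u, plus(u, u), plus(plus(u, u), plus(u, u)), ...
So the Herbrand universe is infinite.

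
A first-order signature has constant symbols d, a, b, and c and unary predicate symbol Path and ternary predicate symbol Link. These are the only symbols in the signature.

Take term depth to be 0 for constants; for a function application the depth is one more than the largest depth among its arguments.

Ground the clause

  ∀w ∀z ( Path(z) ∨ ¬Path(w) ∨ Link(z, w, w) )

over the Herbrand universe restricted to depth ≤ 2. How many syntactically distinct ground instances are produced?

16

Ground terms of depth ≤ 2:
  With no function symbols every ground term is a constant, so there are exactly 4 ground terms at every depth bound.
  N_0 = 4
  N_1 = 4
  N_2 = 4
  Explicitly: d, a, b, c.
So there are 4 ground terms available for substitution.
There are 2 variables to instantiate (w, z), each occurring in at least one literal, so different choices give different ground instances.
Number of ground instances = 4^2 = 16.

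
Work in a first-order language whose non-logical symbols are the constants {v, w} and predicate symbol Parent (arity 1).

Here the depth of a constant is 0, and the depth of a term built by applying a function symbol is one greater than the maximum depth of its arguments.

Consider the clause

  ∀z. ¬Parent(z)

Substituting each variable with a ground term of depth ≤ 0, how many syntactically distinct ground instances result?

2

Ground terms of depth ≤ 0:
  With no function symbols every ground term is a constant, so there are exactly 2 ground terms at every depth bound.
  N_0 = 2
  Explicitly: v, w.
So there are 2 ground terms available for substitution.
The body mentions the single quantified variable z; since ground terms form a free algebra, no two substitutions collapse to the same formula.
Number of ground instances = 2.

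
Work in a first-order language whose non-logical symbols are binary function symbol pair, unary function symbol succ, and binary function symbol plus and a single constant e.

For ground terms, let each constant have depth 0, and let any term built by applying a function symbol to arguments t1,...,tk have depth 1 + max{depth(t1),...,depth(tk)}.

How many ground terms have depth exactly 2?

Let N_k = |{terms of depth ≤ k}|. Then N_0 = 1 and N_k = 1 + N_{k-1}^2 + N_{k-1} + N_{k-1}^2 for k ≥ 1 (one summand per function symbol, arity giving the exponent).
N_0 = 1
N_1 = 1 + 1^2 + 1 + 1^2 = 4
N_2 = 1 + 4^2 + 4 + 4^2 = 37
Terms of depth exactly 2: N_2 − N_1 = 37 − 4 = 33.

33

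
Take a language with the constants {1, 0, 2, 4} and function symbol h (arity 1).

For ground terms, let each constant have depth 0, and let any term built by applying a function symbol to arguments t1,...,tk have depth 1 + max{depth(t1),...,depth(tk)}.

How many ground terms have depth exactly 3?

4

Let N_k count ground terms of depth at most k. Each non-constant term of depth ≤ k is some function symbol applied to depth-≤(k−1) arguments, giving N_k = 4 + N_{k-1}.
N_0 = 4
N_1 = 4 + 4 = 8
N_2 = 4 + 8 = 12
N_3 = 4 + 12 = 16
Terms of depth exactly 3: N_3 − N_2 = 16 − 12 = 4.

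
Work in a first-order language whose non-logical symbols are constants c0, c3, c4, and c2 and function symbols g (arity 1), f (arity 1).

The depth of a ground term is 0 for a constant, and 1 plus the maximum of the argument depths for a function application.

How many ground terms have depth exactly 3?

Let N_k count ground terms of depth at most k. Each non-constant term of depth ≤ k is some function symbol applied to depth-≤(k−1) arguments, giving N_k = 4 + N_{k-1} + N_{k-1}.
N_0 = 4
N_1 = 4 + 4 + 4 = 12
N_2 = 4 + 12 + 12 = 28
N_3 = 4 + 28 + 28 = 60
Terms of depth exactly 3: N_3 − N_2 = 60 − 28 = 32.

32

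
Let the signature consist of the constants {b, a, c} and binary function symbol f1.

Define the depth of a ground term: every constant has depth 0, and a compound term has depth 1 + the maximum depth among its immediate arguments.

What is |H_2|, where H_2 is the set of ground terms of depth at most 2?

Let N_k = |{terms of depth ≤ k}|. Then N_0 = 3 and N_k = 3 + N_{k-1}^2 for k ≥ 1 (one summand per function symbol, arity giving the exponent).
N_0 = 3
N_1 = 3 + 3^2 = 12
N_2 = 3 + 12^2 = 147

147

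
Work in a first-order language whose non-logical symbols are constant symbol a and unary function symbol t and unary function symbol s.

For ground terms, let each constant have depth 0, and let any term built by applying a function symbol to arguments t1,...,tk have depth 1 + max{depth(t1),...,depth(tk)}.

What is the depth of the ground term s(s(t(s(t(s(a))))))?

6

depth(s(a)) = 1 + depth(a) = 1 + 0 = 1
depth(t(s(a))) = 1 + depth(s(a)) = 1 + 1 = 2
depth(s(t(s(a)))) = 1 + depth(t(s(a))) = 1 + 2 = 3
depth(t(s(t(s(a))))) = 1 + depth(s(t(s(a)))) = 1 + 3 = 4
depth(s(t(s(t(s(a)))))) = 1 + depth(t(s(t(s(a))))) = 1 + 4 = 5
depth(s(s(t(s(t(s(a))))))) = 1 + depth(s(t(s(t(s(a)))))) = 1 + 5 = 6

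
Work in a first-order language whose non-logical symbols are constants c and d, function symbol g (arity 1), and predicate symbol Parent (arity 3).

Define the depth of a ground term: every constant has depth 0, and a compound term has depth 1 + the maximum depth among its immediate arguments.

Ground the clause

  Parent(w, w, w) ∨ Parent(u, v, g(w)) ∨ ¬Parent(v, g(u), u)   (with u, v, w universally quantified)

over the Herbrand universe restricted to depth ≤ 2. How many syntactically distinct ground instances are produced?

Ground terms of depth ≤ 2:
  If N_k denotes the number of depth-≤k ground terms, the 2 constants give N_0 = 2, and each function symbol of arity r contributes N_{k-1}^r new terms at level k: N_k = 2 + N_{k-1}.
  N_0 = 2
  N_1 = 2 + 2 = 4
  N_2 = 2 + 4 = 6
So there are 6 ground terms available for substitution.
The body mentions every one of the 3 quantified variables; since ground terms form a free algebra, no two substitutions collapse to the same formula.
Number of ground instances = 6^3 = 216.

216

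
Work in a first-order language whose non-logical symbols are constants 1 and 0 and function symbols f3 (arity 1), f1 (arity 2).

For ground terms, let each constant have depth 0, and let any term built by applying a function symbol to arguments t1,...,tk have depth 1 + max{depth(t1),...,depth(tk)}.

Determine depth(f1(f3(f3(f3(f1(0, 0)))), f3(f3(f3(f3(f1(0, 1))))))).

depth(f1(0, 0)) = 1 + max(0, 0) = 1
depth(f3(f1(0, 0))) = 1 + depth(f1(0, 0)) = 1 + 1 = 2
depth(f3(f3(f1(0, 0)))) = 1 + depth(f3(f1(0, 0))) = 1 + 2 = 3
depth(f3(f3(f3(f1(0, 0))))) = 1 + depth(f3(f3(f1(0, 0)))) = 1 + 3 = 4
depth(f1(0, 1)) = 1 + max(0, 0) = 1
depth(f3(f1(0, 1))) = 1 + depth(f1(0, 1)) = 1 + 1 = 2
depth(f3(f3(f1(0, 1)))) = 1 + depth(f3(f1(0, 1))) = 1 + 2 = 3
depth(f3(f3(f3(f1(0, 1))))) = 1 + depth(f3(f3(f1(0, 1)))) = 1 + 3 = 4
depth(f3(f3(f3(f3(f1(0, 1)))))) = 1 + depth(f3(f3(f3(f1(0, 1))))) = 1 + 4 = 5
depth(f1(f3(f3(f3(f1(0, 0)))), f3(f3(f3(f3(f1(0, 1))))))) = 1 + max(4, 5) = 6

6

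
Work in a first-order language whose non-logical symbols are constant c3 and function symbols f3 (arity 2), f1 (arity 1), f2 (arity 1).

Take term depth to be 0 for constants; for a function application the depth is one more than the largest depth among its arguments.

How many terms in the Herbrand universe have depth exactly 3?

If N_k denotes the number of depth-≤k ground terms, the 1 constant gives N_0 = 1, and each function symbol of arity r contributes N_{k-1}^r new terms at level k: N_k = 1 + N_{k-1}^2 + N_{k-1} + N_{k-1}.
N_0 = 1
N_1 = 1 + 1^2 + 1 + 1 = 4
N_2 = 1 + 4^2 + 4 + 4 = 25
N_3 = 1 + 25^2 + 25 + 25 = 676
Terms of depth exactly 3: N_3 − N_2 = 676 − 25 = 651.

651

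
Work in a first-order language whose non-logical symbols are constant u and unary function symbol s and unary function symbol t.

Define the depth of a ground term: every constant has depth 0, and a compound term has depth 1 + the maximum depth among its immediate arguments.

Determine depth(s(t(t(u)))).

3

depth(t(u)) = 1 + depth(u) = 1 + 0 = 1
depth(t(t(u))) = 1 + depth(t(u)) = 1 + 1 = 2
depth(s(t(t(u)))) = 1 + depth(t(t(u))) = 1 + 2 = 3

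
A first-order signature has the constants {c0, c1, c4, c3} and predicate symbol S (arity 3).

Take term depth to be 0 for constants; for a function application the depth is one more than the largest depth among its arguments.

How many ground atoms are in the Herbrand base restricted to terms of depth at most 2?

First count ground terms of depth ≤ 2.
With no function symbols every ground term is a constant, so there are exactly 4 ground terms at every depth bound.
N_0 = 4
N_1 = 4
N_2 = 4
Explicitly: c0, c1, c4, c3.
So |H| = 4.
Ground atoms are formed by filling each argument slot of a predicate with a term from H, so an r-ary predicate gives |H|^r atoms:
  S: 4^3 = 64
Total ground atoms: 64.

64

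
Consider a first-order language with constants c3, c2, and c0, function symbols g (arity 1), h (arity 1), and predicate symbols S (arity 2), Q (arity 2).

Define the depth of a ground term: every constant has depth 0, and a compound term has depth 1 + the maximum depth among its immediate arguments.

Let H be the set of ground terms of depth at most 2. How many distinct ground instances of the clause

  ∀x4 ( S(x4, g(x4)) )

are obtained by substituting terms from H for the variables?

Ground terms of depth ≤ 2:
  If N_k denotes the number of depth-≤k ground terms, the 3 constants give N_0 = 3, and each function symbol of arity r contributes N_{k-1}^r new terms at level k: N_k = 3 + N_{k-1} + N_{k-1}.
  N_0 = 3
  N_1 = 3 + 3 + 3 = 9
  N_2 = 3 + 9 + 9 = 21
So there are 21 ground terms available for substitution.
The body mentions the single quantified variable x4; since ground terms form a free algebra, no two substitutions collapse to the same formula.
Number of ground instances = 21.

21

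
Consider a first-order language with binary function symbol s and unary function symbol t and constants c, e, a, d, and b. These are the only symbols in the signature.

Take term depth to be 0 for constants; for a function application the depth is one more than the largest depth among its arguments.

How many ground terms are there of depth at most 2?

1265

Let N_k count ground terms of depth at most k. Each non-constant term of depth ≤ k is some function symbol applied to depth-≤(k−1) arguments, giving N_k = 5 + N_{k-1}^2 + N_{k-1}.
N_0 = 5
N_1 = 5 + 5^2 + 5 = 35
N_2 = 5 + 35^2 + 35 = 1265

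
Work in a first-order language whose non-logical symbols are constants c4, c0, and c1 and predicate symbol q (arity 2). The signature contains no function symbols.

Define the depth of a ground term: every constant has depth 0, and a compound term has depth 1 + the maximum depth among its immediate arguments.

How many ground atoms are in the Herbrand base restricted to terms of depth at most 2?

First count ground terms of depth ≤ 2.
With no function symbols every ground term is a constant, so there are exactly 3 ground terms at every depth bound.
N_0 = 3
N_1 = 3
N_2 = 3
So |H| = 3.
Ground atoms are formed by filling each argument slot of a predicate with a term from H, so an r-ary predicate gives |H|^r atoms:
  q: 3^2 = 9
Total ground atoms: 9.

9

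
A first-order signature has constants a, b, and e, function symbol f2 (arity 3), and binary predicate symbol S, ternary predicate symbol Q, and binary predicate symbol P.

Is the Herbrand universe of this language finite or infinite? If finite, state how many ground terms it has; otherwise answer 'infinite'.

infinite

The signature has at least one function symbol (f2, arity 3) and at least one constant (a).
Iterating f2 gives infinitely many distinct ground terms: a, f2(a, a, a), f2(f2(a, a, a), f2(a, a, a), f2(a, a, a)), ...
So the Herbrand universe is infinite.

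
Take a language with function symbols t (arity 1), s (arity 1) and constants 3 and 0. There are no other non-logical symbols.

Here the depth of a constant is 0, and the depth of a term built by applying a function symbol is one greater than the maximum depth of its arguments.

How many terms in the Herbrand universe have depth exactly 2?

If N_k denotes the number of depth-≤k ground terms, the 2 constants give N_0 = 2, and each function symbol of arity r contributes N_{k-1}^r new terms at level k: N_k = 2 + N_{k-1} + N_{k-1}.
N_0 = 2
N_1 = 2 + 2 + 2 = 6
N_2 = 2 + 6 + 6 = 14
Terms of depth exactly 2: N_2 − N_1 = 14 − 6 = 8.

8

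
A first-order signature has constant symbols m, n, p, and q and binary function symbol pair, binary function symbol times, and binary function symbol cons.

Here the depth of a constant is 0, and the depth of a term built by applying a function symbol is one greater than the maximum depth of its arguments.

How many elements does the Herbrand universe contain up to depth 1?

52

Let N_k = |{terms of depth ≤ k}|. Then N_0 = 4 and N_k = 4 + N_{k-1}^2 + N_{k-1}^2 + N_{k-1}^2 for k ≥ 1 (one summand per function symbol, arity giving the exponent).
N_0 = 4
N_1 = 4 + 4^2 + 4^2 + 4^2 = 52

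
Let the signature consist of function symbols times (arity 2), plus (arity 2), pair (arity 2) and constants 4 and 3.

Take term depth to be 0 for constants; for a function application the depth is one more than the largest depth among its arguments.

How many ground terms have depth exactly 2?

Let N_k count ground terms of depth at most k. Each non-constant term of depth ≤ k is some function symbol applied to depth-≤(k−1) arguments, giving N_k = 2 + N_{k-1}^2 + N_{k-1}^2 + N_{k-1}^2.
N_0 = 2
N_1 = 2 + 2^2 + 2^2 + 2^2 = 14
N_2 = 2 + 14^2 + 14^2 + 14^2 = 590
Terms of depth exactly 2: N_2 − N_1 = 590 − 14 = 576.

576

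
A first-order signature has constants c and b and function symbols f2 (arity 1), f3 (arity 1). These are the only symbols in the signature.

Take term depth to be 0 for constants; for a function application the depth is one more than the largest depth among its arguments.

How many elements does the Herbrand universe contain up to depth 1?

Count level by level. With function symbols f2/1, f3/1, the terms of depth ≤ k are the 2 constants together with each function applied to depth-≤(k−1) tuples, so N_k = 2 + N_{k-1} + N_{k-1}.
N_0 = 2
N_1 = 2 + 2 + 2 = 6
Explicitly: c, b, f2(c), f2(b), f3(c), f3(b).

6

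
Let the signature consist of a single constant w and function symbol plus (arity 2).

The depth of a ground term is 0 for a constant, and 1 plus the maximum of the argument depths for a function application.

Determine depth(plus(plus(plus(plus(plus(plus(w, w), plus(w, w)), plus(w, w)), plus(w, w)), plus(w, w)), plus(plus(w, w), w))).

6

depth(plus(w, w)) = 1 + max(0, 0) = 1
depth(plus(plus(w, w), plus(w, w))) = 1 + max(1, 1) = 2
depth(plus(plus(plus(w, w), plus(w, w)), plus(w, w))) = 1 + max(2, 1) = 3
depth(plus(plus(plus(plus(w, w), plus(w, w)), plus(w, w)), plus(w, w))) = 1 + max(3, 1) = 4
depth(plus(plus(plus(plus(plus(w, w), plus(w, w)), plus(w, w)), plus(w, w)), plus(w, w))) = 1 + max(4, 1) = 5
depth(plus(plus(w, w), w)) = 1 + max(1, 0) = 2
depth(plus(plus(plus(plus(plus(plus(w, w), plus(w, w)), plus(w, w)), plus(w, w)), plus(w, w)), plus(plus(w, w), w))) = 1 + max(5, 2) = 6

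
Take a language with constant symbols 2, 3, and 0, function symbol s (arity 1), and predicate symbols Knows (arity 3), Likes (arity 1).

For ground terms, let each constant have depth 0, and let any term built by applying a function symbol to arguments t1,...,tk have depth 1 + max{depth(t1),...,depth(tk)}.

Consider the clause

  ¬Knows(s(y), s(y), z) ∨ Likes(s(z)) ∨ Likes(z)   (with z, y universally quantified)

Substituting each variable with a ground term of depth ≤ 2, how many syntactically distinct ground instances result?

81

Ground terms of depth ≤ 2:
  If N_k denotes the number of depth-≤k ground terms, the 3 constants give N_0 = 3, and each function symbol of arity r contributes N_{k-1}^r new terms at level k: N_k = 3 + N_{k-1}.
  N_0 = 3
  N_1 = 3 + 3 = 6
  N_2 = 3 + 6 = 9
  Explicitly: 2, 3, 0, s(2), s(3), s(0), s(s(2)), s(s(3)), s(s(0)).
So there are 9 ground terms available for substitution.
There are 2 variables to instantiate (z, y), each occurring in at least one literal, so different choices give different ground instances.
Number of ground instances = 9^2 = 81.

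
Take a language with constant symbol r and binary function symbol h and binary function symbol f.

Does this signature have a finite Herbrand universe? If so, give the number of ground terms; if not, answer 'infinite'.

The signature has at least one function symbol (h, arity 2) and at least one constant (r).
Iterating h gives infinitely many distinct ground terms: r, h(r, r), h(h(r, r), h(r, r)), ...
So the Herbrand universe is infinite.

infinite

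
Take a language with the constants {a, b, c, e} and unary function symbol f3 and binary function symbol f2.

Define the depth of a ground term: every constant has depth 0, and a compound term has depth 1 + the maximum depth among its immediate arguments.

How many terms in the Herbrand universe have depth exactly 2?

Let N_k count ground terms of depth at most k. Each non-constant term of depth ≤ k is some function symbol applied to depth-≤(k−1) arguments, giving N_k = 4 + N_{k-1} + N_{k-1}^2.
N_0 = 4
N_1 = 4 + 4 + 4^2 = 24
N_2 = 4 + 24 + 24^2 = 604
Terms of depth exactly 2: N_2 − N_1 = 604 − 24 = 580.

580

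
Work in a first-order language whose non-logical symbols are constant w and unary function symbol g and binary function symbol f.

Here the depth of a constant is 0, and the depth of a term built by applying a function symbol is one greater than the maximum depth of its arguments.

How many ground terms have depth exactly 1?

2

Count level by level. With function symbols g/1, f/2, the terms of depth ≤ k are the 1 constant together with each function applied to depth-≤(k−1) tuples, so N_k = 1 + N_{k-1} + N_{k-1}^2.
N_0 = 1
N_1 = 1 + 1 + 1^2 = 3
Terms of depth exactly 1: N_1 − N_0 = 3 − 1 = 2.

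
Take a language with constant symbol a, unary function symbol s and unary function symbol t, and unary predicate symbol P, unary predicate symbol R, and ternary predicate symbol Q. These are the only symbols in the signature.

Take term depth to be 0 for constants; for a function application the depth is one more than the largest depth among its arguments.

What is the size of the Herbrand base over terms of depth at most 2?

First count ground terms of depth ≤ 2.
Write N_k for the number of ground terms of depth ≤ k. A term of depth ≤ k is either a constant or a function symbol applied to arguments of depth ≤ k−1, so N_k = 1 + N_{k-1} + N_{k-1}.
N_0 = 1
N_1 = 1 + 1 + 1 = 3
N_2 = 1 + 3 + 3 = 7
So |H| = 7.
Ground atoms are formed by filling each argument slot of a predicate with a term from H, so an r-ary predicate gives |H|^r atoms:
  P: 7;  R: 7;  Q: 7^3 = 343
Total ground atoms: 7 + 7 + 343 = 357.

357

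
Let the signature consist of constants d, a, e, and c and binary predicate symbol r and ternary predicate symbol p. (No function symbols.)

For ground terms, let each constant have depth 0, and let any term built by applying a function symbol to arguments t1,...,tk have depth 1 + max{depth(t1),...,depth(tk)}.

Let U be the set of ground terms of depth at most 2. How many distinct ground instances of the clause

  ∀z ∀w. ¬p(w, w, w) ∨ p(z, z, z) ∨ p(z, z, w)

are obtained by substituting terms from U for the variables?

Ground terms of depth ≤ 2:
  With no function symbols every ground term is a constant, so there are exactly 4 ground terms at every depth bound.
  N_0 = 4
  N_1 = 4
  N_2 = 4
So there are 4 ground terms available for substitution.
The body mentions every one of the 2 quantified variables; since ground terms form a free algebra, no two substitutions collapse to the same formula.
Number of ground instances = 4^2 = 16.

16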